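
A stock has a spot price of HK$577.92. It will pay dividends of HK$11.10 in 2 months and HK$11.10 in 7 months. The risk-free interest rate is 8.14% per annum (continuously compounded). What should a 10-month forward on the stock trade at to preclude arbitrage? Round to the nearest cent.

HK$595.44

PV(dividends) I = 11.10·e^(−0.0814·2/12) + 11.10·e^(−0.0814·7/12)
I = 10.9504 + 10.5853 = 21.5357
F = (S − I)·e^(rT) = (577.92 − 21.5357) · e^(0.0814·10/12)
= 556.3843 · e^0.067833 = 556.3843 × 1.070187 = HK$595.44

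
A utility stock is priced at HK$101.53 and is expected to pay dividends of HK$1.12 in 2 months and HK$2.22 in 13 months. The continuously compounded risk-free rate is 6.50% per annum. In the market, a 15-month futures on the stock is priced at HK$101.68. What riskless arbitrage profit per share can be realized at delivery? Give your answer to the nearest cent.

HK$5.00 per share

PV(dividends) I = 1.12·e^(−0.0650·2/12) + 2.22·e^(−0.0650·13/12) = 3.1770
Fair futures F* = (S − I)·e^(rT) = (101.53 − 3.1770)·e^0.081250 = 98.3530 × 1.084642 = 106.6778
Market HK$101.68 < fair 106.6778: forward underpriced → reverse cash-and-carry (short the stock, invest proceeds at r, pay the dividends, go long the forward).
Profit at T = |F_mkt − F*| = |101.68 − 106.6778| = HK$5.00 per share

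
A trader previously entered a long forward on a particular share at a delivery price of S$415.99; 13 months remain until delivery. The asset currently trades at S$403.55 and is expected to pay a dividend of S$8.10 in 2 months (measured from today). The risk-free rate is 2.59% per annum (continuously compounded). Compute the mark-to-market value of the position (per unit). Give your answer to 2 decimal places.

PV(remaining dividends) I = 8.10·e^(−0.0259·2/12) = 8.0651
Current forward F = (S − I)·e^(rT) = (403.55 − 8.0651)·e^(0.0259·13/12) = 395.4849 × 1.028456 = 406.7388
Value (long) = (F − K)·e^(−rT) = (406.7388 − 415.99) × 0.972332 = -8.9952
Value = -S$9.00

-S$9.00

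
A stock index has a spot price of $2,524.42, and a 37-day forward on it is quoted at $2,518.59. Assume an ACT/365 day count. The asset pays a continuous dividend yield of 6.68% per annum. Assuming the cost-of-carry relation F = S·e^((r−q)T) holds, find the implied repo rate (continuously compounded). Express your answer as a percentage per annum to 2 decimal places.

From F = S·e^((r−q)T): (r − q) = ln(F/S)/T
ln(2518.59/2524.42) = ln(0.997691) = -0.002312
(r − q) = -0.002312 / (37/365) = -0.022808
r = ln(F/S)/T + q = -0.022808 + 0.0668 = 0.043992
r = 4.40%

4.40%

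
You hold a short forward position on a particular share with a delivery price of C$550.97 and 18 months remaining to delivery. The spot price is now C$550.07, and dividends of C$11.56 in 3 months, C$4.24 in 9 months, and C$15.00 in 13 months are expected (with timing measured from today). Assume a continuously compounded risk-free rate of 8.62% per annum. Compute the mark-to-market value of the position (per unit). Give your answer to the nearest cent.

-C$36.98

PV(remaining dividends) I = 11.56·e^(−0.0862·3/12) + 4.24·e^(−0.0862·9/12) + 15.00·e^(−0.0862·13/12) = 28.9508
Current forward F = (S − I)·e^(rT) = (550.07 − 28.9508)·e^(0.0862·18/12) = 521.1192 × 1.138031 = 593.0498
Value (long) = (F − K)·e^(−rT) = (593.0498 − 550.97) × 0.878710 = 36.9759
Short position value = −(long value) = -C$36.98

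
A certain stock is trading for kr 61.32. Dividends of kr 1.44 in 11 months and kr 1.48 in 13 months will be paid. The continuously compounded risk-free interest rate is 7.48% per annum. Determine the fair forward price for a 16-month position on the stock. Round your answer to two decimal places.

kr 64.76

PV(dividends) I = 1.44·e^(−0.0748·11/12) + 1.48·e^(−0.0748·13/12)
I = 1.3446 + 1.3648 = 2.7094
F = (S − I)·e^(rT) = (61.32 − 2.7094) · e^(0.0748·16/12)
= 58.6106 · e^0.099733 = 58.6106 × 1.104876 = kr 64.76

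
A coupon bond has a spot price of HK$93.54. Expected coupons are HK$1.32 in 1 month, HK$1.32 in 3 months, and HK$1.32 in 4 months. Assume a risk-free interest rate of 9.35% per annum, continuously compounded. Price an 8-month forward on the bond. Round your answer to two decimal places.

PV(coupons) I = 1.32·e^(−0.0935·1/12) + 1.32·e^(−0.0935·3/12) + 1.32·e^(−0.0935·4/12)
I = 1.3098 + 1.2895 + 1.2795 = 3.8788
F = (S − I)·e^(rT) = (93.54 − 3.8788) · e^(0.0935·8/12)
= 89.6612 · e^0.062333 = 89.6612 × 1.064317 = HK$95.43

HK$95.43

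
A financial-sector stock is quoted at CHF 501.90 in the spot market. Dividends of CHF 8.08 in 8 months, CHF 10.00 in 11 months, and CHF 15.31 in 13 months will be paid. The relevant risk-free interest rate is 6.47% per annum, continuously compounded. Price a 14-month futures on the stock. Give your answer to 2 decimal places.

CHF 507.35

PV(dividends) I = 8.08·e^(−0.0647·8/12) + 10.00·e^(−0.0647·11/12) + 15.31·e^(−0.0647·13/12)
I = 7.7389 + 9.4242 + 14.2736 = 31.4367
F = (S − I)·e^(rT) = (501.90 − 31.4367) · e^(0.0647·14/12)
= 470.4633 · e^0.075483 = 470.4633 × 1.078405 = CHF 507.35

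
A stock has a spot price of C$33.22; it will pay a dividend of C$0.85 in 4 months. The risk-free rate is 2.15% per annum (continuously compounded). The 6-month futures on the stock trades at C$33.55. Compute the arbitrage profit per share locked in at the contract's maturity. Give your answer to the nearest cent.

C$0.82 per share

PV(dividends) I = 0.85·e^(−0.0215·4/12) = 0.8439
Fair futures F* = (S − I)·e^(rT) = (33.22 − 0.8439)·e^0.010750 = 32.3761 × 1.010808 = 32.7260
Market C$33.55 > fair 32.7260: forward overpriced → cash-and-carry (borrow at r, buy the stock and collect the dividends, short the forward).
Profit at T = |F_mkt − F*| = |33.55 − 32.7260| = C$0.82 per share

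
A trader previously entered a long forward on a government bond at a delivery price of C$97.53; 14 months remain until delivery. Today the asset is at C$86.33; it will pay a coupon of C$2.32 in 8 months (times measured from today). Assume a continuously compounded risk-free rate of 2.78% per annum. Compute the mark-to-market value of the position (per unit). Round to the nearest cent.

PV(remaining coupons) I = 2.32·e^(−0.0278·8/12) = 2.2774
Current forward F = (S − I)·e^(rT) = (86.33 − 2.2774)·e^(0.0278·14/12) = 84.0526 × 1.032965 = 86.8234
Value (long) = (F − K)·e^(−rT) = (86.8234 − 97.53) × 0.968087 = -10.3649
Value = -C$10.36

-C$10.36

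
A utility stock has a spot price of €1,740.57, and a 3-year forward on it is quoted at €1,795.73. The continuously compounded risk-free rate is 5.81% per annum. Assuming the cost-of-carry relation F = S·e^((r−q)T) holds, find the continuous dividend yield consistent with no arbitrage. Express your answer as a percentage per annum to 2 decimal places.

4.77%

From F = S·e^((r−q)T): (r − q) = ln(F/S)/T
ln(1795.73/1740.57) = ln(1.031691) = 0.031199
(r − q) = 0.031199 / (3) = 0.010400
q = r − ln(F/S)/T = 0.0581 − 0.010400 = 0.047700
q = 4.77%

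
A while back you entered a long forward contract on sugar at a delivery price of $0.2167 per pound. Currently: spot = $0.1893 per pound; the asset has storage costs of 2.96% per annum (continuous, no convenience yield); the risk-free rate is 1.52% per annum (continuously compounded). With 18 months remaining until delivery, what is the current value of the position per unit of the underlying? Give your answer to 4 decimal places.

-$0.0139 per pound

Current fair forward for the remaining 18 months: F = S·e^((r + u)·T), (r + u) = 0.0152 + 0.0296 = 0.0448
F = 0.1893 · e^(0.0448 × 18/12) = 0.1893 × 1.069509 = 0.2025
Value of long forward = (F − K)·e^(−rT) = (0.2025 − 0.2167) · e^(−0.0152·18/12)
= -0.0142 × 0.977458 = -0.0139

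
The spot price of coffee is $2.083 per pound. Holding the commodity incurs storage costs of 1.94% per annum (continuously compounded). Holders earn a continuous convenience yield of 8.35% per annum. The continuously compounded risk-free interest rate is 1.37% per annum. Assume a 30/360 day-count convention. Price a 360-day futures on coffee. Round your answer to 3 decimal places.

$1.981 per pound

Net carry = r + u − y = 0.0137 + 0.0194 − 0.0835 = -0.0504
F = S·e^((r+u−y)T) = 2.083 · e^(-0.0504 × 360/360) = 2.083 · e^-0.050400
= 2.083 × 0.950849 = $1.981 per pound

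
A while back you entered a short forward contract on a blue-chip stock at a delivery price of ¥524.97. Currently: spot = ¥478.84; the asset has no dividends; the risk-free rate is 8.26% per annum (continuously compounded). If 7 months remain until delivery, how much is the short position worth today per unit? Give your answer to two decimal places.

Current fair forward for the remaining 7 months: F = S·e^(r·T), r = 0.0826
F = 478.84 · e^(0.0826 × 7/12) = 478.84 × 1.049363 = 502.4770
Value of long forward = (F − K)·e^(−rT) = (502.4770 − 524.97) · e^(−0.0826·7/12)
= -22.4930 × 0.952959 = -21.43
Short position value = −(long value) = ¥21.43

¥21.43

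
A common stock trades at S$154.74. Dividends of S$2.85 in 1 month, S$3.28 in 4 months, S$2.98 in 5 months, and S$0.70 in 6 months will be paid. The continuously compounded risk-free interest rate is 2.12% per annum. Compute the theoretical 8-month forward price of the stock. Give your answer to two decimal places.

PV(dividends) I = 2.85·e^(−0.0212·1/12) + 3.28·e^(−0.0212·4/12) + 2.98·e^(−0.0212·5/12) + 0.70·e^(−0.0212·6/12)
I = 2.8450 + 3.2569 + 2.9538 + 0.6926 = 9.7483
F = (S − I)·e^(rT) = (154.74 − 9.7483) · e^(0.0212·8/12)
= 144.9917 · e^0.014133 = 144.9917 × 1.014233 = S$147.06

S$147.06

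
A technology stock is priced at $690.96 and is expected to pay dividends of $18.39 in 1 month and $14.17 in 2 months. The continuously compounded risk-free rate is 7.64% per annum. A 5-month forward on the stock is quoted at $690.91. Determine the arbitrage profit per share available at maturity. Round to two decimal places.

$10.91 per share

PV(dividends) I = 18.39·e^(−0.0764·1/12) + 14.17·e^(−0.0764·2/12) = 32.2640
Fair forward F* = (S − I)·e^(rT) = (690.96 − 32.2640)·e^0.031833 = 658.6960 × 1.032345 = 680.0015
Market $690.91 > fair 680.0015: forward overpriced → cash-and-carry (borrow at r, buy the stock and collect the dividends, short the forward).
Profit at T = |F_mkt − F*| = |690.91 − 680.0015| = $10.91 per share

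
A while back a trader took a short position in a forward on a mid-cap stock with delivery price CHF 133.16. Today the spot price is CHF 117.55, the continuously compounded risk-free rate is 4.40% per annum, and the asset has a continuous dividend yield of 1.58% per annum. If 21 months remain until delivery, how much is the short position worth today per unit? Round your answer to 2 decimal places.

CHF 8.95

Current fair forward for the remaining 21 months: F = S·e^((r − q)·T), (r − q) = 0.0440 − 0.0158 = 0.0282
F = 117.55 · e^(0.0282 × 21/12) = 117.55 × 1.050588 = 123.4966
Value of long forward = (F − K)·e^(−rT) = (123.4966 − 133.16) · e^(−0.0440·21/12)
= -9.6634 × 0.925890 = -8.95
Short position value = −(long value) = CHF 8.95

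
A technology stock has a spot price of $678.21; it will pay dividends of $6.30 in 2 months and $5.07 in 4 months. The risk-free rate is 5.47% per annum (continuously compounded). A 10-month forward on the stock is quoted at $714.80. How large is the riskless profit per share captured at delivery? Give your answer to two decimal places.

$16.70 per share

PV(dividends) I = 6.30·e^(−0.0547·2/12) + 5.07·e^(−0.0547·4/12) = 11.2212
Fair forward F* = (S − I)·e^(rT) = (678.21 − 11.2212)·e^0.045583 = 666.9888 × 1.046638 = 698.0958
Market $714.80 > fair 698.0958: forward overpriced → cash-and-carry (borrow at r, buy the stock and collect the dividends, short the forward).
Profit at T = |F_mkt − F*| = |714.80 − 698.0958| = $16.70 per share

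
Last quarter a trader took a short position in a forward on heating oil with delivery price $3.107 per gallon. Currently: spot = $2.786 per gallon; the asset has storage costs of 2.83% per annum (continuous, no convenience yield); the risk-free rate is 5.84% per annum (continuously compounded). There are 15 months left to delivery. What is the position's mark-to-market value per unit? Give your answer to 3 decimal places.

$0.002 per gallon

Current fair forward for the remaining 15 months: F = S·e^((r + u)·T), (r + u) = 0.0584 + 0.0283 = 0.0867
F = 2.786 · e^(0.0867 × 15/12) = 2.786 × 1.114466 = 3.1049
Value of long forward = (F − K)·e^(−rT) = (3.1049 − 3.107) · e^(−0.0584·15/12)
= -0.0021 × 0.929601 = -0.002
Short position value = −(long value) = $0.002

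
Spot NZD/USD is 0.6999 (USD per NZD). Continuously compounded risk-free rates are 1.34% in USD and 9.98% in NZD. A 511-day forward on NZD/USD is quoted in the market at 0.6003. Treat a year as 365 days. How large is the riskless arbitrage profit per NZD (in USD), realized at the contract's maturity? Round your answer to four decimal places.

Fair forward: F* = S·e^(carry·T), with carry = (r_USD − r_NZD) = 0.0134 − 0.0998 = -0.0864
F* = 0.6999 · e^(-0.0864 × 511/365) = 0.6999 · e^-0.120960 = 0.6999 × 0.886069 = 0.6202
Market 0.6003 < fair 0.6202: forward underpriced → reverse cash-and-carry (short spot, go long the forward).
At maturity, profit = |F_mkt − F*| = |0.6003 − 0.6202| = 0.0199 per NZD (in USD)

0.0199 per NZD (in USD)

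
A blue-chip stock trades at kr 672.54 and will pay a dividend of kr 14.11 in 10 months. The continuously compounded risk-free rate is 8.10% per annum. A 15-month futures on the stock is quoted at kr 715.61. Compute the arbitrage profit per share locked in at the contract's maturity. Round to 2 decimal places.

kr 14.00 per share

PV(dividends) I = 14.11·e^(−0.0810·10/12) = 13.1890
Fair futures F* = (S − I)·e^(rT) = (672.54 − 13.1890)·e^0.101250 = 659.3510 × 1.106553 = 729.6068
Market kr 715.61 < fair 729.6068: forward underpriced → reverse cash-and-carry (short the stock, invest proceeds at r, pay the dividends, go long the forward).
Profit at T = |F_mkt − F*| = |715.61 − 729.6068| = kr 14.00 per share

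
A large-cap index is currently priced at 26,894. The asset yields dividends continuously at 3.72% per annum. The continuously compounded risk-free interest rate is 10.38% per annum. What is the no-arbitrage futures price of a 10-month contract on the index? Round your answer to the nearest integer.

28,429

F = S·e^((r − q)T) = 26894 · e^((0.1038 − 0.0372) × 10/12)
= 26894 · e^0.055500 = 26894 × 1.057069
F = 28,429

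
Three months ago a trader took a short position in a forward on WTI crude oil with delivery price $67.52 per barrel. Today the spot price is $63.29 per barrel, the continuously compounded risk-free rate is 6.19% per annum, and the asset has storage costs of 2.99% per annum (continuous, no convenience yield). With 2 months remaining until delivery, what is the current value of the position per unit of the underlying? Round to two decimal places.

$3.22 per barrel

Current fair forward for the remaining 2 months: F = S·e^((r + u)·T), (r + u) = 0.0619 + 0.0299 = 0.0918
F = 63.29 · e^(0.0918 × 2/12) = 63.29 × 1.015418 = 64.2658
Value of long forward = (F − K)·e^(−rT) = (64.2658 − 67.52) · e^(−0.0619·2/12)
= -3.2542 × 0.989736 = -3.22
Short position value = −(long value) = $3.22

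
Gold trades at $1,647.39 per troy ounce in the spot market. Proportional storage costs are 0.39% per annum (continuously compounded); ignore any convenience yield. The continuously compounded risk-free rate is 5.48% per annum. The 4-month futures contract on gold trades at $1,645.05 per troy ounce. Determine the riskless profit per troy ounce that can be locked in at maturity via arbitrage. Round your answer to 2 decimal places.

Fair futures: F* = S·e^(carry·T), with carry = (r + u) = 0.0548 + 0.0039 = 0.0587
F* = 1647.39 · e^(0.0587 × 4/12) = 1647.39 · e^0.01956667 = 1647.39 × 1.01975935 = $1679.9414
Market $1645.05 < fair $1679.9414: forward underpriced → reverse cash-and-carry (short spot, go long the forward).
At maturity, profit = |F_mkt − F*| = |1645.05 − 1679.9414| = $34.89 per troy ounce

$34.89 per troy ounce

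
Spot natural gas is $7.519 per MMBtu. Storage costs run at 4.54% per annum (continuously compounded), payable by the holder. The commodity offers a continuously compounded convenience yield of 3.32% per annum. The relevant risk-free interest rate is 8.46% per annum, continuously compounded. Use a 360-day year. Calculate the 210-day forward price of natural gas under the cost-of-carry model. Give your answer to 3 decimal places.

Net carry = r + u − y = 0.0846 + 0.0454 − 0.0332 = 0.0968
F = S·e^((r+u−y)T) = 7.519 · e^(0.0968 × 210/360) = 7.519 · e^0.056467
= 7.519 × 1.058092 = $7.956 per MMBtu

$7.956 per MMBtu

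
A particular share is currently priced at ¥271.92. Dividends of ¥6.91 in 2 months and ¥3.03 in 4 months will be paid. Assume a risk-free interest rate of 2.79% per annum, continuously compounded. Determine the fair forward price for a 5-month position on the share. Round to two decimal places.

¥265.10

PV(dividends) I = 6.91·e^(−0.0279·2/12) + 3.03·e^(−0.0279·4/12)
I = 6.8779 + 3.0020 = 9.8799
F = (S − I)·e^(rT) = (271.92 − 9.8799) · e^(0.0279·5/12)
= 262.0401 · e^0.011625 = 262.0401 × 1.011693 = ¥265.10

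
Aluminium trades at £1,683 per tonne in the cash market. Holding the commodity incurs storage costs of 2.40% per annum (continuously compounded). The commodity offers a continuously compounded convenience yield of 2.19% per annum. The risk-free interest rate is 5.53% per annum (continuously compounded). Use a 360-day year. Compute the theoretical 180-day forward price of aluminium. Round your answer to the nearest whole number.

Net carry = r + u − y = 0.0553 + 0.0240 − 0.0219 = 0.0574
F = S·e^((r+u−y)T) = 1683 · e^(0.0574 × 180/360) = 1683 · e^0.028700
= 1683 × 1.029116 = £1,732 per tonne

£1,732 per tonne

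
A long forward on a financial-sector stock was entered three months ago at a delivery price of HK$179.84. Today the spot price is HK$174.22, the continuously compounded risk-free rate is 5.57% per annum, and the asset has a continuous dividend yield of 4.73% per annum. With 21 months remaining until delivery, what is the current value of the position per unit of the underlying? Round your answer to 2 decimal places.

Current fair forward for the remaining 21 months: F = S·e^((r − q)·T), (r − q) = 0.0557 − 0.0473 = 0.0084
F = 174.22 · e^(0.0084 × 21/12) = 174.22 × 1.014809 = 176.8000
Value of long forward = (F − K)·e^(−rT) = (176.8000 − 179.84) · e^(−0.0557·21/12)
= -3.0400 × 0.907125 = -2.76

-HK$2.76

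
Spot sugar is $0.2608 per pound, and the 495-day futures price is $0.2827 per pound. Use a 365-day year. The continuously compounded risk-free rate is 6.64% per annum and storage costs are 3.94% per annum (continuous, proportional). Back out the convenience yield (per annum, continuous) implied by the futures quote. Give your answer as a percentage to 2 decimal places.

4.63%

F = S·e^((r+u−y)T) ⇒ (r+u−y) = ln(F/S)/T
ln(0.2827/0.2608) = 0.080632; /T ⇒ 0.059456
y = r + u − ln(F/S)/T = 0.0664 + 0.0394 − 0.059456 = 0.046344
y = 4.63%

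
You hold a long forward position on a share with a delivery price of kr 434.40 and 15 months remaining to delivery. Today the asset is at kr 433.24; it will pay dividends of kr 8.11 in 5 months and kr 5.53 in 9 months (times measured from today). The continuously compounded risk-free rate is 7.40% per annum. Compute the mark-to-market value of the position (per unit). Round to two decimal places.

PV(remaining dividends) I = 8.11·e^(−0.0740·5/12) + 5.53·e^(−0.0740·9/12) = 13.0952
Current forward F = (S − I)·e^(rT) = (433.24 − 13.0952)·e^(0.0740·15/12) = 420.1448 × 1.096913 = 460.8623
Value (long) = (F − K)·e^(−rT) = (460.8623 − 434.40) × 0.911649 = 24.1243
Value = kr 24.12

kr 24.12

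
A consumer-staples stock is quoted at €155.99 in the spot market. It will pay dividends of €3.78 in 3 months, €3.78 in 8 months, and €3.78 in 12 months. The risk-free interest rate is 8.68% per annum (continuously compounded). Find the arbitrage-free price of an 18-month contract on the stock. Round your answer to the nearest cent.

PV(dividends) I = 3.78·e^(−0.0868·3/12) + 3.78·e^(−0.0868·8/12) + 3.78·e^(−0.0868·12/12)
I = 3.6989 + 3.5675 + 3.4657 = 10.7321
F = (S − I)·e^(rT) = (155.99 − 10.7321) · e^(0.0868·18/12)
= 145.2579 · e^0.130200 = 145.2579 × 1.139056 = €165.46

€165.46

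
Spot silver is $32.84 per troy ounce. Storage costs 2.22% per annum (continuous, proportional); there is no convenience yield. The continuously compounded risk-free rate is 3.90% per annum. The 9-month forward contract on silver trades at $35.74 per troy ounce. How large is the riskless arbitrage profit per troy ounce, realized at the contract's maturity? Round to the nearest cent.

Fair forward: F* = S·e^(carry·T), with carry = (r + u) = 0.0390 + 0.0222 = 0.0612
F* = 32.84 · e^(0.0612 × 9/12) = 32.84 · e^0.045900 = 32.84 × 1.046970 = $34.3825
Market $35.74 > fair $34.3825: forward overpriced → cash-and-carry (buy spot, short the forward).
At maturity, profit = |F_mkt − F*| = |35.74 − 34.3825| = $1.36 per troy ounce

$1.36 per troy ounce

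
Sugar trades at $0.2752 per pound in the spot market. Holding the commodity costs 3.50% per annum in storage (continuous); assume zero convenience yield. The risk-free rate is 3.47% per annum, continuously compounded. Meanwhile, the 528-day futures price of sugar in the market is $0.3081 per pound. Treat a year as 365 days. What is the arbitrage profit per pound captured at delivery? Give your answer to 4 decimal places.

Fair futures: F* = S·e^(carry·T), with carry = (r + u) = 0.0347 + 0.0350 = 0.0697
F* = 0.2752 · e^(0.0697 × 528/365) = 0.2752 · e^0.100826 = 0.2752 × 1.106084 = $0.3044
Market $0.3081 > fair $0.3044: forward overpriced → cash-and-carry (buy spot, short the forward).
At maturity, profit = |F_mkt − F*| = |0.3081 − 0.3044| = $0.0037 per pound

$0.0037 per pound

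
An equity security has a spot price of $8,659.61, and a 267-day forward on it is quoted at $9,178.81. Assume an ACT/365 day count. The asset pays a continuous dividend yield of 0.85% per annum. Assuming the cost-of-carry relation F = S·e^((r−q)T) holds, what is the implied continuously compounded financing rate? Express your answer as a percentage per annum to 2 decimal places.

From F = S·e^((r−q)T): (r − q) = ln(F/S)/T
ln(9178.81/8659.61) = ln(1.059957) = 0.058228
(r − q) = 0.058228 / (267/365) = 0.079600
r = ln(F/S)/T + q = 0.079600 + 0.0085 = 0.088100
r = 8.81%

8.81%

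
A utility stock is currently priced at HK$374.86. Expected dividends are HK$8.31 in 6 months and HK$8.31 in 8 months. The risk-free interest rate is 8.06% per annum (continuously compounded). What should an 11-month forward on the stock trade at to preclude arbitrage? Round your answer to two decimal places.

PV(dividends) I = 8.31·e^(−0.0806·6/12) + 8.31·e^(−0.0806·8/12)
I = 7.9818 + 7.8753 = 15.8571
F = (S − I)·e^(rT) = (374.86 − 15.8571) · e^(0.0806·11/12)
= 359.0029 · e^0.073883 = 359.0029 × 1.076681 = HK$386.53

HK$386.53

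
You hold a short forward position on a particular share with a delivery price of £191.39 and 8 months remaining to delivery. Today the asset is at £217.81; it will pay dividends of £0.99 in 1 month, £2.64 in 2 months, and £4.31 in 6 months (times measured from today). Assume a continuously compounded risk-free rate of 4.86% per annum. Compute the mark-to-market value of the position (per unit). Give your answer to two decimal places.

PV(remaining dividends) I = 0.99·e^(−0.0486·1/12) + 2.64·e^(−0.0486·2/12) + 4.31·e^(−0.0486·6/12) = 7.8112
Current forward F = (S − I)·e^(rT) = (217.81 − 7.8112)·e^(0.0486·8/12) = 209.9988 × 1.032931 = 216.9143
Value (long) = (F − K)·e^(−rT) = (216.9143 − 191.39) × 0.968119 = 24.7106
Short position value = −(long value) = -£24.71

-£24.71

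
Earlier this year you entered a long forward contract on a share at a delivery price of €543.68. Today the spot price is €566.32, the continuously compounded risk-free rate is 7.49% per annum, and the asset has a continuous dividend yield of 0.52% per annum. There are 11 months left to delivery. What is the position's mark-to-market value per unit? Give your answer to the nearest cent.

€56.02

Current fair forward for the remaining 11 months: F = S·e^((r − q)·T), (r − q) = 0.0749 − 0.0052 = 0.0697
F = 566.32 · e^(0.0697 × 11/12) = 566.32 × 1.065977 = 603.6841
Value of long forward = (F − K)·e^(−rT) = (603.6841 − 543.68) · e^(−0.0749·11/12)
= 60.0041 × 0.933646 = 56.02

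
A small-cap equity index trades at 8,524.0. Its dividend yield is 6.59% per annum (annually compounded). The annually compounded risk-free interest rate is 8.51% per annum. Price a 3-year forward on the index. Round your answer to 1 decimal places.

F = S · (1+r)^T / (1+q)^T
= 8524.0 × 1.277642 / 1.211015 = 8524.0 × 1.055017
F = 8,993.0

8,993.0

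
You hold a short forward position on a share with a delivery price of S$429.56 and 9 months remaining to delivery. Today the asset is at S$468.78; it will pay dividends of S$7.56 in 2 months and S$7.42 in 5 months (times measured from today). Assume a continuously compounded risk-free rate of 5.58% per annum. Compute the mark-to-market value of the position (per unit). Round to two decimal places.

-S$42.09

PV(remaining dividends) I = 7.56·e^(−0.0558·2/12) + 7.42·e^(−0.0558·5/12) = 14.7395
Current forward F = (S − I)·e^(rT) = (468.78 − 14.7395)·e^(0.0558·9/12) = 454.0405 × 1.042738 = 473.4453
Value (long) = (F − K)·e^(−rT) = (473.4453 − 429.56) × 0.959014 = 42.0866
Short position value = −(long value) = -S$42.09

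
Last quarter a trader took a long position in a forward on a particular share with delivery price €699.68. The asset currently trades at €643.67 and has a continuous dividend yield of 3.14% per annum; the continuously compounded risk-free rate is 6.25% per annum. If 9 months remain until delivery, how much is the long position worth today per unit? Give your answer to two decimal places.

Current fair forward for the remaining 9 months: F = S·e^((r − q)·T), (r − q) = 0.0625 − 0.0314 = 0.0311
F = 643.67 · e^(0.0311 × 9/12) = 643.67 × 1.023599 = 658.8600
Value of long forward = (F − K)·e^(−rT) = (658.8600 − 699.68) · e^(−0.0625·9/12)
= -40.8200 × 0.954207 = -38.95

-€38.95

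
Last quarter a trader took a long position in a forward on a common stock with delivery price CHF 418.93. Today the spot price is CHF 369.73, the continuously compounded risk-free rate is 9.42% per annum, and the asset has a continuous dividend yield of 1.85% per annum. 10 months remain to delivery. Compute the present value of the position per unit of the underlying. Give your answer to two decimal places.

Current fair forward for the remaining 10 months: F = S·e^((r − q)·T), (r − q) = 0.0942 − 0.0185 = 0.0757
F = 369.73 · e^(0.0757 × 10/12) = 369.73 × 1.065116 = 393.8053
Value of long forward = (F − K)·e^(−rT) = (393.8053 − 418.93) · e^(−0.0942·10/12)
= -25.1247 × 0.924502 = -23.23

-CHF 23.23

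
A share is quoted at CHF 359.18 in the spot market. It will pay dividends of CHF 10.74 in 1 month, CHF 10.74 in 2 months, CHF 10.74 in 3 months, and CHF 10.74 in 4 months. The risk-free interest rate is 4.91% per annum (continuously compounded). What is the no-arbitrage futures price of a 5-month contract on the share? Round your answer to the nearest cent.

CHF 323.20

PV(dividends) I = 10.74·e^(−0.0491·1/12) + 10.74·e^(−0.0491·2/12) + 10.74·e^(−0.0491·3/12) + 10.74·e^(−0.0491·4/12)
I = 10.6961 + 10.6525 + 10.6090 + 10.5657 = 42.5233
F = (S − I)·e^(rT) = (359.18 − 42.5233) · e^(0.0491·5/12)
= 316.6567 · e^0.020458 = 316.6567 × 1.020669 = CHF 323.20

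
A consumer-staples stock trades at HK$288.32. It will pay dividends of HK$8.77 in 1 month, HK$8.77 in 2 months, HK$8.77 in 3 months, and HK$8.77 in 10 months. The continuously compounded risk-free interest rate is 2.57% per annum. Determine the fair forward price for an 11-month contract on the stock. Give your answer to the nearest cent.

PV(dividends) I = 8.77·e^(−0.0257·1/12) + 8.77·e^(−0.0257·2/12) + 8.77·e^(−0.0257·3/12) + 8.77·e^(−0.0257·10/12)
I = 8.7512 + 8.7325 + 8.7138 + 8.5842 = 34.7817
F = (S − I)·e^(rT) = (288.32 − 34.7817) · e^(0.0257·11/12)
= 253.5383 · e^0.023558 = 253.5383 × 1.023838 = HK$259.58

HK$259.58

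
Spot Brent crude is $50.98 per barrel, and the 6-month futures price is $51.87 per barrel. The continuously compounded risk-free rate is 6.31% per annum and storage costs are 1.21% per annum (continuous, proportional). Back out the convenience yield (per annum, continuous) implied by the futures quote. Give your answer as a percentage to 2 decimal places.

F = S·e^((r+u−y)T) ⇒ (r+u−y) = ln(F/S)/T
ln(51.87/50.98) = 0.017307; /T ⇒ 0.034614
y = r + u − ln(F/S)/T = 0.0631 + 0.0121 − 0.034614 = 0.040586
y = 4.06%

4.06%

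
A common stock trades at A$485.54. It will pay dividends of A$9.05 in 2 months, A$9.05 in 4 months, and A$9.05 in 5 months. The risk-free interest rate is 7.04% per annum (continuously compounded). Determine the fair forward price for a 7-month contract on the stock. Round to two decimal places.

A$478.21

PV(dividends) I = 9.05·e^(−0.0704·2/12) + 9.05·e^(−0.0704·4/12) + 9.05·e^(−0.0704·5/12)
I = 8.9444 + 8.8401 + 8.7884 = 26.5729
F = (S − I)·e^(rT) = (485.54 − 26.5729) · e^(0.0704·7/12)
= 458.9671 · e^0.041067 = 458.9671 × 1.041922 = A$478.21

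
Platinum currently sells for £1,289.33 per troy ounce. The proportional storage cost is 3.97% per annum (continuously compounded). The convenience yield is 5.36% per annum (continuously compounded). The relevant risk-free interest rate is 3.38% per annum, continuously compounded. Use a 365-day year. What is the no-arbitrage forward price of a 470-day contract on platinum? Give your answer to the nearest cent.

Net carry = r + u − y = 0.0338 + 0.0397 − 0.0536 = 0.0199
F = S·e^((r+u−y)T) = 1289.33 · e^(0.0199 × 470/365) = 1289.33 · e^0.02562466
= 1289.33 × 1.02595579 = £1,322.80 per troy ounce

£1,322.80 per troy ounce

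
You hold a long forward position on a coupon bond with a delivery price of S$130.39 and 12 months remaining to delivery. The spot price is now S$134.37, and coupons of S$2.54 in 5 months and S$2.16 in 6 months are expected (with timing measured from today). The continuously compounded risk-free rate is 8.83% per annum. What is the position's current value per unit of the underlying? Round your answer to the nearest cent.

S$10.48

PV(remaining coupons) I = 2.54·e^(−0.0883·5/12) + 2.16·e^(−0.0883·6/12) = 4.5150
Current forward F = (S − I)·e^(rT) = (134.37 − 4.5150)·e^(0.0883·12/12) = 129.8550 × 1.092316 = 141.8427
Value (long) = (F − K)·e^(−rT) = (141.8427 − 130.39) × 0.915486 = 10.4848
Value = S$10.48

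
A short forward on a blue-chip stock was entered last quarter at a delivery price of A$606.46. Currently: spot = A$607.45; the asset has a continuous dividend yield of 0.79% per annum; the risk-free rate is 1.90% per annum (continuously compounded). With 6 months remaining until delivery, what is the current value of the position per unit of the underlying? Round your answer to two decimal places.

Current fair forward for the remaining 6 months: F = S·e^((r − q)·T), (r − q) = 0.0190 − 0.0079 = 0.0111
F = 607.45 · e^(0.0111 × 6/12) = 607.45 × 1.005565 = 610.8305
Value of long forward = (F − K)·e^(−rT) = (610.8305 − 606.46) · e^(−0.0190·6/12)
= 4.3705 × 0.990545 = 4.33
Short position value = −(long value) = -A$4.33

-A$4.33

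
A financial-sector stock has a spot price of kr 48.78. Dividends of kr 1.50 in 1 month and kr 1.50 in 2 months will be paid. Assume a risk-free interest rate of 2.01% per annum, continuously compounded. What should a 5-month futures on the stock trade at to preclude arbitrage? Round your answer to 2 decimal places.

kr 46.17

PV(dividends) I = 1.50·e^(−0.0201·1/12) + 1.50·e^(−0.0201·2/12)
I = 1.4975 + 1.4950 = 2.9925
F = (S − I)·e^(rT) = (48.78 − 2.9925) · e^(0.0201·5/12)
= 45.7875 · e^0.008375 = 45.7875 × 1.008410 = kr 46.17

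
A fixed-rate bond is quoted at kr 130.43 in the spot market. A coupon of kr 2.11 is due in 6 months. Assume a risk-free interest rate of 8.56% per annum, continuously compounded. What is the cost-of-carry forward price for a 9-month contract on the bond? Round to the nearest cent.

PV(coupons) I = 2.11·e^(−0.0856·6/12)
I = 2.0216
F = (S − I)·e^(rT) = (130.43 − 2.0216) · e^(0.0856·9/12)
= 128.4084 · e^0.064200 = 128.4084 × 1.066306 = kr 136.92

kr 136.92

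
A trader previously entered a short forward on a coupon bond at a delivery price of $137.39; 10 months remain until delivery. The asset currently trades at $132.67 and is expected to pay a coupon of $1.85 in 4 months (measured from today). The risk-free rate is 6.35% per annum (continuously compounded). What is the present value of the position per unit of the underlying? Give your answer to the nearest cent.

PV(remaining coupons) I = 1.85·e^(−0.0635·4/12) = 1.8113
Current forward F = (S − I)·e^(rT) = (132.67 − 1.8113)·e^(0.0635·10/12) = 130.8587 × 1.054342 = 137.9698
Value (long) = (F − K)·e^(−rT) = (137.9698 − 137.39) × 0.948459 = 0.5499
Short position value = −(long value) = -$0.55

-$0.55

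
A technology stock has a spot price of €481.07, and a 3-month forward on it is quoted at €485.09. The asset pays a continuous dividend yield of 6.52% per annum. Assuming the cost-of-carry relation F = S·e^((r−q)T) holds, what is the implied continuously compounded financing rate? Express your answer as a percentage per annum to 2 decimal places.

9.85%

From F = S·e^((r−q)T): (r − q) = ln(F/S)/T
ln(485.09/481.07) = ln(1.008356) = 0.008321
(r − q) = 0.008321 / (3/12) = 0.033284
r = ln(F/S)/T + q = 0.033284 + 0.0652 = 0.098484
r = 9.85%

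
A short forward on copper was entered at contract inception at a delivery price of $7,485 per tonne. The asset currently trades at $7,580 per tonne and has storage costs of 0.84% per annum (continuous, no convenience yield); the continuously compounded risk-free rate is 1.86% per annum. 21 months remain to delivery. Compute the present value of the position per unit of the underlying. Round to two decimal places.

-$446.96 per tonne

Current fair forward for the remaining 21 months: F = S·e^((r + u)·T), (r + u) = 0.0186 + 0.0084 = 0.0270
F = 7580 · e^(0.0270 × 21/12) = 7580 × 1.04838407 = 7946.7513
Value of long forward = (F − K)·e^(−rT) = (7946.7513 − 7485) · e^(−0.0186·21/12)
= 461.7513 × 0.96797405 = 446.96
Short position value = −(long value) = -$446.96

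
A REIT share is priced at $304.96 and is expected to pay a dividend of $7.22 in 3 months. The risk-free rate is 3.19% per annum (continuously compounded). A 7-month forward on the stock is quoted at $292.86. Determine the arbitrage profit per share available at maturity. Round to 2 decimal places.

PV(dividends) I = 7.22·e^(−0.0319·3/12) = 7.1626
Fair forward F* = (S − I)·e^(rT) = (304.96 − 7.1626)·e^0.018608 = 297.7974 × 1.018782 = 303.3906
Market $292.86 < fair 303.3906: forward underpriced → reverse cash-and-carry (short the stock, invest proceeds at r, pay the dividends, go long the forward).
Profit at T = |F_mkt − F*| = |292.86 − 303.3906| = $10.53 per share

$10.53 per share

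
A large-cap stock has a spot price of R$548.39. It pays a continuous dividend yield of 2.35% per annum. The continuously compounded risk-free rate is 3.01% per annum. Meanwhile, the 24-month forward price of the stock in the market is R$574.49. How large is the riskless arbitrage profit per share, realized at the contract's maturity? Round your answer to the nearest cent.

R$18.81 per share

Fair forward: F* = S·e^(carry·T), with carry = (r − q) = 0.0301 − 0.0235 = 0.0066
F* = 548.39 · e^(0.0066 × 24/12) = 548.39 · e^0.013200 = 548.39 × 1.013288 = R$555.6770
Market R$574.49 > fair R$555.6770: forward overpriced → cash-and-carry (buy spot, short the forward).
At maturity, profit = |F_mkt − F*| = |574.49 − 555.6770| = R$18.81 per share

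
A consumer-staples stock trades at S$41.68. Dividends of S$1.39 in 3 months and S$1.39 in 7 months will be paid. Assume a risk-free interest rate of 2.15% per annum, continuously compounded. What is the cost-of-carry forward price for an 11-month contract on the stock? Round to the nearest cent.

S$39.70

PV(dividends) I = 1.39·e^(−0.0215·3/12) + 1.39·e^(−0.0215·7/12)
I = 1.3825 + 1.3727 = 2.7552
F = (S − I)·e^(rT) = (41.68 − 2.7552) · e^(0.0215·11/12)
= 38.9248 · e^0.019708 = 38.9248 × 1.019903 = S$39.70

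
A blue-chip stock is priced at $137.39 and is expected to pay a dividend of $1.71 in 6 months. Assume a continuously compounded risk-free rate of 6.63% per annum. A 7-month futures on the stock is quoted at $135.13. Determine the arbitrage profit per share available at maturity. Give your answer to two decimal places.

$5.96 per share

PV(dividends) I = 1.71·e^(−0.0663·6/12) = 1.6542
Fair futures F* = (S − I)·e^(rT) = (137.39 − 1.6542)·e^0.038675 = 135.7358 × 1.039433 = 141.0883
Market $135.13 < fair 141.0883: forward underpriced → reverse cash-and-carry (short the stock, invest proceeds at r, pay the dividends, go long the forward).
Profit at T = |F_mkt − F*| = |135.13 − 141.0883| = $5.96 per share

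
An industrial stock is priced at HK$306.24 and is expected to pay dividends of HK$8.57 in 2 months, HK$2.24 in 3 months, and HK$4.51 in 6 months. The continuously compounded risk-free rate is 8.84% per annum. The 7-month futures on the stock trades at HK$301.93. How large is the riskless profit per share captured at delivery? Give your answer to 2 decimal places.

PV(dividends) I = 8.57·e^(−0.0884·2/12) + 2.24·e^(−0.0884·3/12) + 4.51·e^(−0.0884·6/12) = 14.9507
Fair futures F* = (S − I)·e^(rT) = (306.24 − 14.9507)·e^0.051567 = 291.2893 × 1.052920 = 306.7043
Market HK$301.93 < fair 306.7043: forward underpriced → reverse cash-and-carry (short the stock, invest proceeds at r, pay the dividends, go long the forward).
Profit at T = |F_mkt − F*| = |301.93 − 306.7043| = HK$4.77 per share

HK$4.77 per share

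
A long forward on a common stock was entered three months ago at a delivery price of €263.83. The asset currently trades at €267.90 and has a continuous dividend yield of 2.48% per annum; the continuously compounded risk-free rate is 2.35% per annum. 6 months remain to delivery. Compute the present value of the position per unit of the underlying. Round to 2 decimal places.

€3.85

Current fair forward for the remaining 6 months: F = S·e^((r − q)·T), (r − q) = 0.0235 − 0.0248 = -0.0013
F = 267.90 · e^(-0.0013 × 6/12) = 267.90 × 0.999350 = 267.7259
Value of long forward = (F − K)·e^(−rT) = (267.7259 − 263.83) · e^(−0.0235·6/12)
= 3.8959 × 0.988319 = 3.85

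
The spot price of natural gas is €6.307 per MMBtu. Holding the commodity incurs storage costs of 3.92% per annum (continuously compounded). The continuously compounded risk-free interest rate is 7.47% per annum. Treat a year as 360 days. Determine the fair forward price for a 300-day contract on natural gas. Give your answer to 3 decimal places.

Net carry = r + u − y = 0.0747 + 0.0392 − 0.0000 = 0.1139
F = S·e^((r+u−y)T) = 6.307 · e^(0.1139 × 300/360) = 6.307 · e^0.094917
= 6.307 × 1.099568 = €6.935 per MMBtu

€6.935 per MMBtu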